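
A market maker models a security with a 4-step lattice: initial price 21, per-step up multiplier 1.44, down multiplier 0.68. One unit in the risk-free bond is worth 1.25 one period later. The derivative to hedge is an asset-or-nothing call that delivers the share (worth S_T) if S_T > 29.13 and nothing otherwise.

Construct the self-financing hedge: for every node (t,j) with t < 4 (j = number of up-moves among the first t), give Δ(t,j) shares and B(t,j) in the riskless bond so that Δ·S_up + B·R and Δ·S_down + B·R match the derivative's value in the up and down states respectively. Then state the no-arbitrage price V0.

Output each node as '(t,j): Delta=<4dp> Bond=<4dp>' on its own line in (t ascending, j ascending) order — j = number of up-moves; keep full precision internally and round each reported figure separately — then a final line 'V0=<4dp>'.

The replicating-portfolio and risk-neutral prices coincide; use p* = (1.25−0.68)/(1.44−0.68) = 0.7500 for the latter.
Terminal values V(4,·): V(4,0)=0.0000, V(4,1)=0.0000, V(4,2)=0.0000, V(4,3)=42.6399, V(4,4)=90.2962
  t=3,j=0: stock 6.6031 → up 9.5084 (V=0.0000), down 4.4901 (V=0.0000). Price 0.0000; hedge Δ=0.0000, bond B=0.0000.
  t=3,j=1: stock 13.9830 → up 20.1355 (V=0.0000), down 9.5084 (V=0.0000). Price 0.0000; hedge Δ=0.0000, bond B=0.0000.
  t=3,j=2: stock 29.6110 → up 42.6399 (V=42.6399), down 20.1355 (V=0.0000). Price 25.5839; hedge Δ=1.8947, bond B=-30.5212.
  t=3,j=3: stock 62.7057 → up 90.2962 (V=90.2962), down 42.6399 (V=42.6399). Price 62.7057; hedge Δ=1.0000, bond B=0.0000.
  t=2,j=0: stock 9.7104 → up 13.9830 (V=0.0000), down 6.6031 (V=0.0000). Price 0.0000; hedge Δ=0.0000, bond B=0.0000.
  t=2,j=1: stock 20.5632 → up 29.6110 (V=25.5839), down 13.9830 (V=0.0000). Price 15.3503; hedge Δ=1.6371, bond B=-18.3127.
  t=2,j=2: stock 43.5456 → up 62.7057 (V=62.7057), down 29.6110 (V=25.5839). Price 42.7402; hedge Δ=1.1217, bond B=-6.1042.
  t=1,j=0: stock 14.2800 → up 20.5632 (V=15.3503), down 9.7104 (V=0.0000). Price 9.2102; hedge Δ=1.4144, bond B=-10.9876.
  t=1,j=1: stock 30.2400 → up 43.5456 (V=42.7402), down 20.5632 (V=15.3503). Price 28.7142; hedge Δ=1.1918, bond B=-7.3251.
  t=0,j=0: stock 21.0000 → up 30.2400 (V=28.7142), down 14.2800 (V=9.2102). Price 19.0705; hedge Δ=1.2221, bond B=-6.5926.
Self-financing check: at every node Δ·S+B equals the discounted successor values.

(0,0): Delta=1.2221 Bond=-6.5926
(1,0): Delta=1.4144 Bond=-10.9876
(1,1): Delta=1.1918 Bond=-7.3251
(2,0): Delta=0.0000 Bond=0.0000
(2,1): Delta=1.6371 Bond=-18.3127
(2,2): Delta=1.1217 Bond=-6.1042
(3,0): Delta=0.0000 Bond=0.0000
(3,1): Delta=0.0000 Bond=0.0000
(3,2): Delta=1.8947 Bond=-30.5212
(3,3): Delta=1.0000 Bond=0.0000
V0=19.0705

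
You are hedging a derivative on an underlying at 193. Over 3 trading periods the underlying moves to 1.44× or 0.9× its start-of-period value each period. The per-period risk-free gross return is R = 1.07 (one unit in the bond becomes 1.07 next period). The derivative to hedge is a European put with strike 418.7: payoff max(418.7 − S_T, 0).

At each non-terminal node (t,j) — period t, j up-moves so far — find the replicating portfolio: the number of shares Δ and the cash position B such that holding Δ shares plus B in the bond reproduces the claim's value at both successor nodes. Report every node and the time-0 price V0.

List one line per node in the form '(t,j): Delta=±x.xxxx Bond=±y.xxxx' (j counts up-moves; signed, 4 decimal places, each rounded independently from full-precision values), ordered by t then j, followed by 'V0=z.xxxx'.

(0,0): Delta=-0.8691 Bond=320.5344
(1,0): Delta=-1.0000 Bond=365.7088
(1,1): Delta=-0.6910 Bond=293.4853
(2,0): Delta=-1.0000 Bond=391.3084
(2,1): Delta=-1.0000 Bond=391.3084
(2,2): Delta=-0.2708 Bond=145.8335
V0=152.7977

No-arbitrage ⇒ martingale measure with p* = (R−d)/(u−d) = 0.3148.
Terminal payoffs: V(3,0)=278.0030, V(3,1)=193.5848, V(3,2)=58.5157, V(3,3)=0.0000
Node (2,0) S=156.3300: V=(p*·193.5848+(1−p*)·278.0030)/1.07=234.9784; Δ=(193.5848−278.0030)/(225.1152−140.6970)=-1.0000; B=V−Δ·S=391.3084
Node (2,1) S=250.1280: V=(p*·58.5157+(1−p*)·193.5848)/1.07=141.1804; Δ=(58.5157−193.5848)/(360.1843−225.1152)=-1.0000; B=V−Δ·S=391.3084
Node (2,2) S=400.2048: V=(p*·0.0000+(1−p*)·58.5157)/1.07=37.4711; Δ=(0.0000−58.5157)/(576.2949−360.1843)=-0.2708; B=V−Δ·S=145.8335
Node (1,0) S=173.7000: V=(p*·141.1804+(1−p*)·234.9784)/1.07=192.0088; Δ=(141.1804−234.9784)/(250.1280−156.3300)=-1.0000; B=V−Δ·S=365.7088
Node (1,1) S=277.9200: V=(p*·37.4711+(1−p*)·141.1804)/1.07=101.4310; Δ=(37.4711−141.1804)/(400.2048−250.1280)=-0.6910; B=V−Δ·S=293.4853
Node (0,0) S=193.0000: V=(p*·101.4310+(1−p*)·192.0088)/1.07=152.7977; Δ=(101.4310−192.0088)/(277.9200−173.7000)=-0.8691; B=V−Δ·S=320.5344
Check: Δ(0,0)·S0 + B(0,0) = 152.7977 = V0.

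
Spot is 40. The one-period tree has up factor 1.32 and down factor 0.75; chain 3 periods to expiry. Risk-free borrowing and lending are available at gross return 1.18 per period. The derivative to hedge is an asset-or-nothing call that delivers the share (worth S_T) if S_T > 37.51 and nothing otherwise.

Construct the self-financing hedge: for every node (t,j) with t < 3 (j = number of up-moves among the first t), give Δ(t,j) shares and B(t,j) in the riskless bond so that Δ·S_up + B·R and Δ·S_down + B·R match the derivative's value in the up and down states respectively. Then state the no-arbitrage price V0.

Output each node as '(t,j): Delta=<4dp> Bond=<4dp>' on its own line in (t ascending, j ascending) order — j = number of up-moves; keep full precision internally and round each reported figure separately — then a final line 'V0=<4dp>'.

(0,0): Delta=1.3223 Bond=-15.5127
(1,0): Delta=1.9543 Bond=-37.2636
(1,1): Delta=1.2054 Bond=-12.1323
(2,0): Delta=0.0000 Bond=0.0000
(2,1): Delta=2.3158 Bond=-58.2872
(2,2): Delta=1.0000 Bond=0.0000
V0=37.3799

Since d<R<u, set p* = (R−d)/(u−d) = 0.7544; price each node as the discounted p*-expectation of its children.
Terminal payoffs: V(3,0)=0.0000, V(3,1)=0.0000, V(3,2)=52.2720, V(3,3)=91.9987
  t=2,j=0: stock 22.5000 → up 29.7000 (V=0.0000), down 16.8750 (V=0.0000). Price 0.0000; hedge Δ=0.0000, bond B=0.0000.
  t=2,j=1: stock 39.6000 → up 52.2720 (V=52.2720), down 29.7000 (V=0.0000). Price 33.4180; hedge Δ=2.3158, bond B=-58.2872.
  t=2,j=2: stock 69.6960 → up 91.9987 (V=91.9987), down 52.2720 (V=52.2720). Price 69.6960; hedge Δ=1.0000, bond B=0.0000.
  t=1,j=0: stock 30.0000 → up 39.6000 (V=33.4180), down 22.5000 (V=0.0000). Price 21.3645; hedge Δ=1.9543, bond B=-37.2636.
  t=1,j=1: stock 52.8000 → up 69.6960 (V=69.6960), down 39.6000 (V=33.4180). Price 51.5132; hedge Δ=1.2054, bond B=-12.1323.
  t=0,j=0: stock 40.0000 → up 52.8000 (V=51.5132), down 30.0000 (V=21.3645). Price 37.3799; hedge Δ=1.3223, bond B=-15.5127.
Check: Δ(0,0)·S0 + B(0,0) = 37.3799 = V0.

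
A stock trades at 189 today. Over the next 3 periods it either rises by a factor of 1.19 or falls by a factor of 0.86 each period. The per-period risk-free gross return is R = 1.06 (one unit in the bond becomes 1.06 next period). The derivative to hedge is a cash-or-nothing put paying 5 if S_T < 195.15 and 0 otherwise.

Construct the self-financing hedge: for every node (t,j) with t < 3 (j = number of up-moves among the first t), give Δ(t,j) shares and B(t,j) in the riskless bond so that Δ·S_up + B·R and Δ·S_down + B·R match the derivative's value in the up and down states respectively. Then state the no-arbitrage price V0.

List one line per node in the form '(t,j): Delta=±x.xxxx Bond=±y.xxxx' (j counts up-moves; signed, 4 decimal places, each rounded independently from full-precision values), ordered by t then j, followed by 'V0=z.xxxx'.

Since d<R<u, set p* = (R−d)/(u−d) = 0.6061; price each node as the discounted p*-expectation of its children.
Terminal values V(3,·): V(3,0)=5.0000, V(3,1)=5.0000, V(3,2)=0.0000, V(3,3)=0.0000
Node (2,0) S=139.7844: V=(p*·5.0000+(1−p*)·5.0000)/1.06=4.7170; Δ=(5.0000−5.0000)/(166.3434−120.2146)=0.0000; B=V−Δ·S=4.7170
Node (2,1) S=193.4226: V=(p*·0.0000+(1−p*)·5.0000)/1.06=1.8582; Δ=(0.0000−5.0000)/(230.1729−166.3434)=-0.0783; B=V−Δ·S=17.0097
Node (2,2) S=267.6429: V=(p*·0.0000+(1−p*)·0.0000)/1.06=0.0000; Δ=(0.0000−0.0000)/(318.4951−230.1729)=0.0000; B=V−Δ·S=0.0000
Node (1,0) S=162.5400: V=(p*·1.8582+(1−p*)·4.7170)/1.06=2.8155; Δ=(1.8582−4.7170)/(193.4226−139.7844)=-0.0533; B=V−Δ·S=11.4784
Node (1,1) S=224.9100: V=(p*·0.0000+(1−p*)·1.8582)/1.06=0.6906; Δ=(0.0000−1.8582)/(267.6429−193.4226)=-0.0250; B=V−Δ·S=6.3215
Node (0,0) S=189.0000: V=(p*·0.6906+(1−p*)·2.8155)/1.06=1.4412; Δ=(0.6906−2.8155)/(224.9100−162.5400)=-0.0341; B=V−Δ·S=7.8802
Self-financing check: at every node Δ·S+B equals the discounted successor values.

(0,0): Delta=-0.0341 Bond=7.8802
(1,0): Delta=-0.0533 Bond=11.4784
(1,1): Delta=-0.0250 Bond=6.3215
(2,0): Delta=0.0000 Bond=4.7170
(2,1): Delta=-0.0783 Bond=17.0097
(2,2): Delta=0.0000 Bond=0.0000
V0=1.4412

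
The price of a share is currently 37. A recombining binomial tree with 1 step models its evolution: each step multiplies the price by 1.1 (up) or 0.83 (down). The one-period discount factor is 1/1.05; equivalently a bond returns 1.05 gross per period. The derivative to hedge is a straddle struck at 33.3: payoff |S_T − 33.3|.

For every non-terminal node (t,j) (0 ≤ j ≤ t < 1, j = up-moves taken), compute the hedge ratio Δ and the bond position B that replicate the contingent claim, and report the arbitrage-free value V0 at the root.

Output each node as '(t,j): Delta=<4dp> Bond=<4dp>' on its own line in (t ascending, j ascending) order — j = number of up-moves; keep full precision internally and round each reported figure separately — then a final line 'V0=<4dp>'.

No-arbitrage ⇒ martingale measure with p* = (R−d)/(u−d) = 0.8148.
At expiry t=1: V(1,0)=2.5900, V(1,1)=7.4000
Node (0,0) S=37.0000: V=(p*·7.4000+(1−p*)·2.5900)/1.05=6.1993; Δ=(7.4000−2.5900)/(40.7000−30.7100)=0.4815; B=V−Δ·S=-11.6155
Self-financing check: at every node Δ·S+B equals the discounted successor values.

(0,0): Delta=0.4815 Bond=-11.6155
V0=6.1993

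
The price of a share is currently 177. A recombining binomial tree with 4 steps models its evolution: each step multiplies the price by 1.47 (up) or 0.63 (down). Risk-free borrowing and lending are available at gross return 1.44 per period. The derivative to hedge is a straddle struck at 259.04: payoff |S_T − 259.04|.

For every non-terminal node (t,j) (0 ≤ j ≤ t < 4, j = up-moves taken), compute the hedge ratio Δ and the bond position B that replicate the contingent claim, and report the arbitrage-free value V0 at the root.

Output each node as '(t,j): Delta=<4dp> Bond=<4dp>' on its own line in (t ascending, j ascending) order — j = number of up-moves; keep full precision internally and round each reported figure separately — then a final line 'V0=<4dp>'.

The replicating-portfolio and risk-neutral prices coincide; use p* = (1.44−0.63)/(1.47−0.63) = 0.9643 for the latter.
At expiry t=4: V(4,0)=231.1573, V(4,1)=193.9803, V(4,2)=107.2340, V(4,3)=95.1741, V(4,4)=567.4595
  t=3,j=0: stock 44.2583 → up 65.0597 (V=193.9803), down 27.8827 (V=231.1573). Price 135.6306; hedge Δ=-1.0000, bond B=179.8889.
  t=3,j=1: stock 103.2694 → up 151.8060 (V=107.2340), down 65.0597 (V=193.9803). Price 76.6195; hedge Δ=-1.0000, bond B=179.8889.
  t=3,j=2: stock 240.9620 → up 354.2141 (V=95.1741), down 151.8060 (V=107.2340). Price 66.3922; hedge Δ=-0.0596, bond B=80.7492.
  t=3,j=3: stock 562.2446 → up 826.4995 (V=567.4595), down 354.2141 (V=95.1741). Price 382.3557; hedge Δ=1.0000, bond B=-179.8889.
  t=2,j=0: stock 70.2513 → up 103.2694 (V=76.6195), down 44.2583 (V=135.6306). Price 54.6715; hedge Δ=-1.0000, bond B=124.9228.
  t=2,j=1: stock 163.9197 → up 240.9620 (V=66.3922), down 103.2694 (V=76.6195). Price 46.3594; hedge Δ=-0.0743, bond B=58.5347.
  t=2,j=2: stock 382.4793 → up 562.2446 (V=382.3557), down 240.9620 (V=66.3922). Price 257.6884; hedge Δ=0.9834, bond B=-118.4586.
  t=1,j=0: stock 111.5100 → up 163.9197 (V=46.3594), down 70.2513 (V=54.6715). Price 32.4002; hedge Δ=-0.0887, bond B=42.2956.
  t=1,j=1: stock 260.1900 → up 382.4793 (V=257.6884), down 163.9197 (V=46.3594). Price 173.7090; hedge Δ=0.9669, bond B=-77.8732.
  t=0,j=0: stock 177.0000 → up 260.1900 (V=173.7090), down 111.5100 (V=32.4002). Price 117.1265; hedge Δ=0.9504, bond B=-51.0982.
Root portfolio cost Δ·177+B reproduces V0=117.1265.

(0,0): Delta=0.9504 Bond=-51.0982
(1,0): Delta=-0.0887 Bond=42.2956
(1,1): Delta=0.9669 Bond=-77.8732
(2,0): Delta=-1.0000 Bond=124.9228
(2,1): Delta=-0.0743 Bond=58.5347
(2,2): Delta=0.9834 Bond=-118.4586
(3,0): Delta=-1.0000 Bond=179.8889
(3,1): Delta=-1.0000 Bond=179.8889
(3,2): Delta=-0.0596 Bond=80.7492
(3,3): Delta=1.0000 Bond=-179.8889
V0=117.1265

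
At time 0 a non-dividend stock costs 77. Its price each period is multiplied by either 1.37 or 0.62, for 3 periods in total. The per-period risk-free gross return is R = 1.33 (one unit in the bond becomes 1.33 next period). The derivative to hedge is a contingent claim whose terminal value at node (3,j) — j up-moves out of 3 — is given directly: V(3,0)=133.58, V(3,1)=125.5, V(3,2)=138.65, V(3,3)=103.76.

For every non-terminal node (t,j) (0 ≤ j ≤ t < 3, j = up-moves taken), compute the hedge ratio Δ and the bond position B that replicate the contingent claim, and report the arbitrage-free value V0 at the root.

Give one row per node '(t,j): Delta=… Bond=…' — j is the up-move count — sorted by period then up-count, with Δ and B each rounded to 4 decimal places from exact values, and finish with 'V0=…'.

Risk-neutral probability p* = (R−d)/(u−d) = (1.33−0.62)/(1.37−0.62) = 0.9467.
Terminal payoffs: V(3,0)=133.5800, V(3,1)=125.5000, V(3,2)=138.6500, V(3,3)=103.7600
Node (2,0) S=29.5988: V=(p*·125.5000+(1−p*)·133.5800)/1.33=94.6849; Δ=(125.5000−133.5800)/(40.5504−18.3513)=-0.3640; B=V−Δ·S=105.4582
Node (2,1) S=65.4038: V=(p*·138.6500+(1−p*)·125.5000)/1.33=103.7208; Δ=(138.6500−125.5000)/(89.6032−40.5504)=0.2681; B=V−Δ·S=86.1875
Node (2,2) S=144.5213: V=(p*·103.7600+(1−p*)·138.6500)/1.33=79.4141; Δ=(103.7600−138.6500)/(197.9942−89.6032)=-0.3219; B=V−Δ·S=125.9341
Node (1,0) S=47.7400: V=(p*·103.7208+(1−p*)·94.6849)/1.33=77.6232; Δ=(103.7208−94.6849)/(65.4038−29.5988)=0.2524; B=V−Δ·S=65.5754
Node (1,1) S=105.4900: V=(p*·79.4141+(1−p*)·103.7208)/1.33=60.6846; Δ=(79.4141−103.7208)/(144.5213−65.4038)=-0.3072; B=V−Δ·S=93.0935
Node (0,0) S=77.0000: V=(p*·60.6846+(1−p*)·77.6232)/1.33=46.3067; Δ=(60.6846−77.6232)/(105.4900−47.7400)=-0.2933; B=V−Δ·S=68.8916
Check: Δ(0,0)·S0 + B(0,0) = 46.3067 = V0.

(0,0): Delta=-0.2933 Bond=68.8916
(1,0): Delta=0.2524 Bond=65.5754
(1,1): Delta=-0.3072 Bond=93.0935
(2,0): Delta=-0.3640 Bond=105.4582
(2,1): Delta=0.2681 Bond=86.1875
(2,2): Delta=-0.3219 Bond=125.9341
V0=46.3067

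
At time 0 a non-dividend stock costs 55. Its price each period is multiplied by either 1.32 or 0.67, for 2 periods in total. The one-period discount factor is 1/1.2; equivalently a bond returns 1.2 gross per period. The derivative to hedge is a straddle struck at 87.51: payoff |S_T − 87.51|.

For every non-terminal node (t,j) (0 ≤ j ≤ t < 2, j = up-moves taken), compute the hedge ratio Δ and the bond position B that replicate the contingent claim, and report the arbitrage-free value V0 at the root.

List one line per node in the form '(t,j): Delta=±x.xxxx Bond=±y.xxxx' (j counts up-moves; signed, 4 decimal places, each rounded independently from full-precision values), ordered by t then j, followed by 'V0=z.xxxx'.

(0,0): Delta=-0.6837 Bond=51.0564
(1,0): Delta=-1.0000 Bond=72.9250
(1,1): Delta=-0.6473 Bond=58.6282
V0=13.4554

No-arbitrage ⇒ martingale measure with p* = (R−d)/(u−d) = 0.8154.
At expiry t=2: V(2,0)=62.8205, V(2,1)=38.8680, V(2,2)=8.3220
(1,0): S=36.8500. Δ = (V_up−V_dn)/(S_up−S_dn) = (38.8680−62.8205)/(48.6420−24.6895) = -1.0000. V = [p*·38.8680 + (1−p*)·62.8205]/1.2 = 36.0750. B = V − Δ·S = 72.9250.
(1,1): S=72.6000. Δ = (V_up−V_dn)/(S_up−S_dn) = (8.3220−38.8680)/(95.8320−48.6420) = -0.6473. V = [p*·8.3220 + (1−p*)·38.8680]/1.2 = 11.6344. B = V − Δ·S = 58.6282.
(0,0): S=55.0000. Δ = (V_up−V_dn)/(S_up−S_dn) = (11.6344−36.0750)/(72.6000−36.8500) = -0.6837. V = [p*·11.6344 + (1−p*)·36.0750]/1.2 = 13.4554. B = V − Δ·S = 51.0564.
Check: Δ(0,0)·S0 + B(0,0) = 13.4554 = V0.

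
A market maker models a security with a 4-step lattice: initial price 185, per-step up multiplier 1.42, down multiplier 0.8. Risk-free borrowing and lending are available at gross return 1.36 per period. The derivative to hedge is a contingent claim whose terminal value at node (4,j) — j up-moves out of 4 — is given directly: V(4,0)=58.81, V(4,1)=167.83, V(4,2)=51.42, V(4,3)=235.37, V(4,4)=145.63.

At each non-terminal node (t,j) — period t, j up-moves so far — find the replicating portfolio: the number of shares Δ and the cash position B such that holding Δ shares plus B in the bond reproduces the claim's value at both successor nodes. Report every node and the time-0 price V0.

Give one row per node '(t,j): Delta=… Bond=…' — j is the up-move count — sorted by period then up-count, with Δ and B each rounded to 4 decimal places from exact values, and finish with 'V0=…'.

Since d<R<u, set p* = (R−d)/(u−d) = 0.9032; price each node as the discounted p*-expectation of its children.
Payoff layer (t=4): V(4,0)=58.8100, V(4,1)=167.8300, V(4,2)=51.4200, V(4,3)=235.3700, V(4,4)=145.6300
(3,0): S=94.7200. Δ = (V_up−V_dn)/(S_up−S_dn) = (167.8300−58.8100)/(134.5024−75.7760) = 1.8564. V = [p*·167.8300 + (1−p*)·58.8100]/1.36 = 115.6468. B = V − Δ·S = -60.1919.
(3,1): S=168.1280. Δ = (V_up−V_dn)/(S_up−S_dn) = (51.4200−167.8300)/(238.7418−134.5024) = -1.1168. V = [p*·51.4200 + (1−p*)·167.8300]/1.36 = 46.0923. B = V − Δ·S = 233.8503.
(3,2): S=298.4272. Δ = (V_up−V_dn)/(S_up−S_dn) = (235.3700−51.4200)/(423.7666−238.7418) = 0.9942. V = [p*·235.3700 + (1−p*)·51.4200]/1.36 = 159.9768. B = V − Δ·S = -136.7168.
(3,3): S=529.7083. Δ = (V_up−V_dn)/(S_up−S_dn) = (145.6300−235.3700)/(752.1858−423.7666) = -0.2732. V = [p*·145.6300 + (1−p*)·235.3700]/1.36 = 113.4666. B = V − Δ·S = 258.2085.
(2,0): S=118.4000. Δ = (V_up−V_dn)/(S_up−S_dn) = (46.0923−115.6468)/(168.1280−94.7200) = -0.9475. V = [p*·46.0923 + (1−p*)·115.6468]/1.36 = 38.8407. B = V − Δ·S = 151.0255.
(2,1): S=210.1600. Δ = (V_up−V_dn)/(S_up−S_dn) = (159.9768−46.0923)/(298.4272−168.1280) = 0.8740. V = [p*·159.9768 + (1−p*)·46.0923]/1.36 = 109.5262. B = V − Δ·S = -74.1584.
(2,2): S=373.0340. Δ = (V_up−V_dn)/(S_up−S_dn) = (113.4666−159.9768)/(529.7083−298.4272) = -0.2011. V = [p*·113.4666 + (1−p*)·159.9768]/1.36 = 86.7408. B = V − Δ·S = 161.7573.
(1,0): S=148.0000. Δ = (V_up−V_dn)/(S_up−S_dn) = (109.5262−38.8407)/(210.1600−118.4000) = 0.7703. V = [p*·109.5262 + (1−p*)·38.8407]/1.36 = 75.5042. B = V − Δ·S = -38.5047.
(1,1): S=262.7000. Δ = (V_up−V_dn)/(S_up−S_dn) = (86.7408−109.5262)/(373.0340−210.1600) = -0.1399. V = [p*·86.7408 + (1−p*)·109.5262]/1.36 = 65.4014. B = V − Δ·S = 102.1520.
(0,0): S=185.0000. Δ = (V_up−V_dn)/(S_up−S_dn) = (65.4014−75.5042)/(262.7000−148.0000) = -0.0881. V = [p*·65.4014 + (1−p*)·75.5042]/1.36 = 48.8081. B = V − Δ·S = 65.1030.
Root portfolio cost Δ·185+B reproduces V0=48.8081.

(0,0): Delta=-0.0881 Bond=65.1030
(1,0): Delta=0.7703 Bond=-38.5047
(1,1): Delta=-0.1399 Bond=102.1520
(2,0): Delta=-0.9475 Bond=151.0255
(2,1): Delta=0.8740 Bond=-74.1584
(2,2): Delta=-0.2011 Bond=161.7573
(3,0): Delta=1.8564 Bond=-60.1919
(3,1): Delta=-1.1168 Bond=233.8503
(3,2): Delta=0.9942 Bond=-136.7168
(3,3): Delta=-0.2732 Bond=258.2085
V0=48.8081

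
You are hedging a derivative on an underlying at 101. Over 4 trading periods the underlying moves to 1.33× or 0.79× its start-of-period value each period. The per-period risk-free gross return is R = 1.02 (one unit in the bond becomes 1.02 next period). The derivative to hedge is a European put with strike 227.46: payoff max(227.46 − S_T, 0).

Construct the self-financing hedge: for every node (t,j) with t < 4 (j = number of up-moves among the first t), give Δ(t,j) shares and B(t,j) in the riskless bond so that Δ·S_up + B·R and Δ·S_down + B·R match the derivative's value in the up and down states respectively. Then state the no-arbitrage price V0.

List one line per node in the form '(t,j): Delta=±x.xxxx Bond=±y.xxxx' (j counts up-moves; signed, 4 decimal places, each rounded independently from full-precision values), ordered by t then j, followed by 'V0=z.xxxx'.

(0,0): Delta=-0.8818 Bond=200.8883
(1,0): Delta=-1.0000 Bond=214.3406
(1,1): Delta=-0.7871 Bond=192.1900
(2,0): Delta=-1.0000 Bond=218.6275
(2,1): Delta=-1.0000 Bond=218.6275
(2,2): Delta=-0.6166 Bond=165.5815
(3,0): Delta=-1.0000 Bond=223.0000
(3,1): Delta=-1.0000 Bond=223.0000
(3,2): Delta=-1.0000 Bond=223.0000
(3,3): Delta=-0.3097 Bond=95.9664
V0=111.8308

Under the risk-neutral measure, an up-move has probability p* = (R−d)/(u−d) = 0.4259 and values discount at R = 1.02.
Terminal values V(4,·): V(4,0)=188.1204, V(4,1)=161.2301, V(4,2)=115.9590, V(4,3)=39.7431, V(4,4)=0.0000
(3,0): S=49.7969. Δ = (V_up−V_dn)/(S_up−S_dn) = (161.2301−188.1204)/(66.2299−39.3396) = -1.0000. V = [p*·161.2301 + (1−p*)·188.1204]/1.02 = 173.2031. B = V − Δ·S = 223.0000.
(3,1): S=83.8354. Δ = (V_up−V_dn)/(S_up−S_dn) = (115.9590−161.2301)/(111.5010−66.2299) = -1.0000. V = [p*·115.9590 + (1−p*)·161.2301]/1.02 = 139.1646. B = V − Δ·S = 223.0000.
(3,2): S=141.1405. Δ = (V_up−V_dn)/(S_up−S_dn) = (39.7431−115.9590)/(187.7169−111.5010) = -1.0000. V = [p*·39.7431 + (1−p*)·115.9590]/1.02 = 81.8595. B = V − Δ·S = 223.0000.
(3,3): S=237.6163. Δ = (V_up−V_dn)/(S_up−S_dn) = (0.0000−39.7431)/(316.0297−187.7169) = -0.3097. V = [p*·0.0000 + (1−p*)·39.7431]/1.02 = 22.3681. B = V − Δ·S = 95.9664.
(2,0): S=63.0341. Δ = (V_up−V_dn)/(S_up−S_dn) = (139.1646−173.2031)/(83.8354−49.7969) = -1.0000. V = [p*·139.1646 + (1−p*)·173.2031]/1.02 = 155.5934. B = V − Δ·S = 218.6275.
(2,1): S=106.1207. Δ = (V_up−V_dn)/(S_up−S_dn) = (81.8595−139.1646)/(141.1405−83.8354) = -1.0000. V = [p*·81.8595 + (1−p*)·139.1646]/1.02 = 112.5068. B = V − Δ·S = 218.6275.
(2,2): S=178.6589. Δ = (V_up−V_dn)/(S_up−S_dn) = (22.3681−81.8595)/(237.6163−141.1405) = -0.6166. V = [p*·22.3681 + (1−p*)·81.8595]/1.02 = 55.4123. B = V − Δ·S = 165.5815.
(1,0): S=79.7900. Δ = (V_up−V_dn)/(S_up−S_dn) = (112.5068−155.5934)/(106.1207−63.0341) = -1.0000. V = [p*·112.5068 + (1−p*)·155.5934]/1.02 = 134.5506. B = V − Δ·S = 214.3406.
(1,1): S=134.3300. Δ = (V_up−V_dn)/(S_up−S_dn) = (55.4123−112.5068)/(178.6589−106.1207) = -0.7871. V = [p*·55.4123 + (1−p*)·112.5068]/1.02 = 86.4596. B = V − Δ·S = 192.1900.
(0,0): S=101.0000. Δ = (V_up−V_dn)/(S_up−S_dn) = (86.4596−134.5506)/(134.3300−79.7900) = -0.8818. V = [p*·86.4596 + (1−p*)·134.5506]/1.02 = 111.8308. B = V − Δ·S = 200.8883.
The time-0 hedge costs 111.8308, which is the no-arbitrage price.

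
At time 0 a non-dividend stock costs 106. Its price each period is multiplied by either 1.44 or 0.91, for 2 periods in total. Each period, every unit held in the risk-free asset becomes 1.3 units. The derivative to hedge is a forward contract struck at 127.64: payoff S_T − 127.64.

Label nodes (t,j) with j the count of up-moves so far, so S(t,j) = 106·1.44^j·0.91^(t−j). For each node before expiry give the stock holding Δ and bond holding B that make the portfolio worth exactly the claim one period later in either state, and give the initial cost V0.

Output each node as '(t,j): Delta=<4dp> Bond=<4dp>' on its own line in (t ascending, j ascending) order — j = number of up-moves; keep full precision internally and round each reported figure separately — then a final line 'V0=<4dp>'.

Since d<R<u, set p* = (R−d)/(u−d) = 0.7358; price each node as the discounted p*-expectation of its children.
Terminal values V(2,·): V(2,0)=-39.8614, V(2,1)=11.2624, V(2,2)=92.1616
  t=1,j=0: stock 96.4600 → up 138.9024 (V=11.2624), down 87.7786 (V=-39.8614). Price -1.7246; hedge Δ=1.0000, bond B=-98.1846.
  t=1,j=1: stock 152.6400 → up 219.8016 (V=92.1616), down 138.9024 (V=11.2624). Price 54.4554; hedge Δ=1.0000, bond B=-98.1846.
  t=0,j=0: stock 106.0000 → up 152.6400 (V=54.4554), down 96.4600 (V=-1.7246). Price 30.4734; hedge Δ=1.0000, bond B=-75.5266.
Check: Δ(0,0)·S0 + B(0,0) = 30.4734 = V0.

(0,0): Delta=1.0000 Bond=-75.5266
(1,0): Delta=1.0000 Bond=-98.1846
(1,1): Delta=1.0000 Bond=-98.1846
V0=30.4734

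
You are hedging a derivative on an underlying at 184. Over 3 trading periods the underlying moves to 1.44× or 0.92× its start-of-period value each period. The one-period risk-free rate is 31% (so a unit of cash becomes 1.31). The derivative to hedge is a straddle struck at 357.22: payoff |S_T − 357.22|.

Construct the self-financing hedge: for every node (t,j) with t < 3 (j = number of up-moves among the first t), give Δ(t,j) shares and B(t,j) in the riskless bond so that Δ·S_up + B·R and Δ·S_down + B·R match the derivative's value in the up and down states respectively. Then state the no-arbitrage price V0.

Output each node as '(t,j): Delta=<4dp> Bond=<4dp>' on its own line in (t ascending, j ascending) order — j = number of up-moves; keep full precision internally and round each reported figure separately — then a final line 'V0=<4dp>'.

(0,0): Delta=0.3169 Bond=-11.2691
(1,0): Delta=-1.0000 Bond=208.1580
(1,1): Delta=0.5973 Bond=-89.0694
(2,0): Delta=-1.0000 Bond=272.6870
(2,1): Delta=-1.0000 Bond=272.6870
(2,2): Delta=0.9375 Bond=-246.4703
V0=47.0359

Risk-neutral probability p* = (R−d)/(u−d) = (1.31−0.92)/(1.44−0.92) = 0.7500.
Terminal payoffs: V(3,0)=213.9414, V(3,1)=132.9579, V(3,2)=6.2010, V(3,3)=192.2011
Node (2,0) S=155.7376: V=(p*·132.9579+(1−p*)·213.9414)/1.31=116.9494; Δ=(132.9579−213.9414)/(224.2621−143.2786)=-1.0000; B=V−Δ·S=272.6870
Node (2,1) S=243.7632: V=(p*·6.2010+(1−p*)·132.9579)/1.31=28.9238; Δ=(6.2010−132.9579)/(351.0190−224.2621)=-1.0000; B=V−Δ·S=272.6870
Node (2,2) S=381.5424: V=(p*·192.2011+(1−p*)·6.2010)/1.31=111.2222; Δ=(192.2011−6.2010)/(549.4211−351.0190)=0.9375; B=V−Δ·S=-246.4703
Node (1,0) S=169.2800: V=(p*·28.9238+(1−p*)·116.9494)/1.31=38.8780; Δ=(28.9238−116.9494)/(243.7632−155.7376)=-1.0000; B=V−Δ·S=208.1580
Node (1,1) S=264.9600: V=(p*·111.2222+(1−p*)·28.9238)/1.31=69.1966; Δ=(111.2222−28.9238)/(381.5424−243.7632)=0.5973; B=V−Δ·S=-89.0694
Node (0,0) S=184.0000: V=(p*·69.1966+(1−p*)·38.8780)/1.31=47.0359; Δ=(69.1966−38.8780)/(264.9600−169.2800)=0.3169; B=V−Δ·S=-11.2691
Each (Δ,B) replicates both successor values, so the strategy is self-financing and V0 is arbitrage-free.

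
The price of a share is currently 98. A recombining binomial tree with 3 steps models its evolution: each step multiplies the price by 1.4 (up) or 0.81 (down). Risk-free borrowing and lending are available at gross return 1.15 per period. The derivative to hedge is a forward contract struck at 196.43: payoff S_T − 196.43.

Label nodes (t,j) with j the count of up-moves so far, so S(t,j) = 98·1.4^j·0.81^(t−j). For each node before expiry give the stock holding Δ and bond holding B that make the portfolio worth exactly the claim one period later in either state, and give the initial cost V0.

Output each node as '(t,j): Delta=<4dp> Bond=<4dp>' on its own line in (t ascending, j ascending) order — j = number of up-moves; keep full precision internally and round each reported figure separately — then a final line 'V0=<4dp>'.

No-arbitrage ⇒ martingale measure with p* = (R−d)/(u−d) = 0.5763.
At expiry t=3: V(3,0)=-144.3488, V(3,1)=-106.4131, V(3,2)=-40.8452, V(3,3)=72.4820
  t=2,j=0: stock 64.2978 → up 90.0169 (V=-106.4131), down 52.0812 (V=-144.3488). Price -106.5109; hedge Δ=1.0000, bond B=-170.8087.
  t=2,j=1: stock 111.1320 → up 155.5848 (V=-40.8452), down 90.0169 (V=-106.4131). Price -59.6767; hedge Δ=1.0000, bond B=-170.8087.
  t=2,j=2: stock 192.0800 → up 268.9120 (V=72.4820), down 155.5848 (V=-40.8452). Price 21.2713; hedge Δ=1.0000, bond B=-170.8087.
  t=1,j=0: stock 79.3800 → up 111.1320 (V=-59.6767), down 64.2978 (V=-106.5109). Price -69.1493; hedge Δ=1.0000, bond B=-148.5293.
  t=1,j=1: stock 137.2000 → up 192.0800 (V=21.2713), down 111.1320 (V=-59.6767). Price -11.3293; hedge Δ=1.0000, bond B=-148.5293.
  t=0,j=0: stock 98.0000 → up 137.2000 (V=-11.3293), down 79.3800 (V=-69.1493). Price -31.1559; hedge Δ=1.0000, bond B=-129.1559.
Root portfolio cost Δ·98+B reproduces V0=-31.1559.

(0,0): Delta=1.0000 Bond=-129.1559
(1,0): Delta=1.0000 Bond=-148.5293
(1,1): Delta=1.0000 Bond=-148.5293
(2,0): Delta=1.0000 Bond=-170.8087
(2,1): Delta=1.0000 Bond=-170.8087
(2,2): Delta=1.0000 Bond=-170.8087
V0=-31.1559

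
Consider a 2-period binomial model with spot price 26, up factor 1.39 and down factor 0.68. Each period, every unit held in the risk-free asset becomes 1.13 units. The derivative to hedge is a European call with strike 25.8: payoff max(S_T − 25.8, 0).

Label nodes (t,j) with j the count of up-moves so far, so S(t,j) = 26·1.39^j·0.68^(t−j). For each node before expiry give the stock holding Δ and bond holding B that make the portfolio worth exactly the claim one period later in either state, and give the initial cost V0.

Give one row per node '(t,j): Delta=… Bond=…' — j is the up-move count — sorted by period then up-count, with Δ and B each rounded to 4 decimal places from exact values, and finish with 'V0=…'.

Since d<R<u, set p* = (R−d)/(u−d) = 0.6338; price each node as the discounted p*-expectation of its children.
Terminal payoffs: V(2,0)=0.0000, V(2,1)=0.0000, V(2,2)=24.4346
(1,0): S=17.6800. Δ = (V_up−V_dn)/(S_up−S_dn) = (0.0000−0.0000)/(24.5752−12.0224) = 0.0000. V = [p*·0.0000 + (1−p*)·0.0000]/1.13 = 0.0000. B = V − Δ·S = 0.0000.
(1,1): S=36.1400. Δ = (V_up−V_dn)/(S_up−S_dn) = (24.4346−0.0000)/(50.2346−24.5752) = 0.9523. V = [p*·24.4346 + (1−p*)·0.0000]/1.13 = 13.7051. B = V − Δ·S = -20.7099.
(0,0): S=26.0000. Δ = (V_up−V_dn)/(S_up−S_dn) = (13.7051−0.0000)/(36.1400−17.6800) = 0.7424. V = [p*·13.7051 + (1−p*)·0.0000]/1.13 = 7.6870. B = V − Δ·S = -11.6159.
The time-0 hedge costs 7.6870, which is the no-arbitrage price.

(0,0): Delta=0.7424 Bond=-11.6159
(1,0): Delta=0.0000 Bond=0.0000
(1,1): Delta=0.9523 Bond=-20.7099
V0=7.6870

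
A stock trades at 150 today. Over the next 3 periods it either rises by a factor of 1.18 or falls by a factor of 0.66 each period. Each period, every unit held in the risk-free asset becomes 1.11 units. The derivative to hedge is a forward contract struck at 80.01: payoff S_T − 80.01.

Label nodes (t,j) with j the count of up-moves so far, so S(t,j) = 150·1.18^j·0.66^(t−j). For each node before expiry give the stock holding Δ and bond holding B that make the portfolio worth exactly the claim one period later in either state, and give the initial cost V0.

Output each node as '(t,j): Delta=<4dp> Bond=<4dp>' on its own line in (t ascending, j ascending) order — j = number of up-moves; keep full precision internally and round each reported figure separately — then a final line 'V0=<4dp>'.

Since d<R<u, set p* = (R−d)/(u−d) = 0.8654; price each node as the discounted p*-expectation of its children.
Payoff layer (t=3): V(3,0)=-36.8856, V(3,1)=-2.9088, V(3,2)=57.8376, V(3,3)=166.4448
Node (2,0) S=65.3400: V=(p*·-2.9088+(1−p*)·-36.8856)/1.11=-6.7411; Δ=(-2.9088−-36.8856)/(77.1012−43.1244)=1.0000; B=V−Δ·S=-72.0811
Node (2,1) S=116.8200: V=(p*·57.8376+(1−p*)·-2.9088)/1.11=44.7389; Δ=(57.8376−-2.9088)/(137.8476−77.1012)=1.0000; B=V−Δ·S=-72.0811
Node (2,2) S=208.8600: V=(p*·166.4448+(1−p*)·57.8376)/1.11=136.7789; Δ=(166.4448−57.8376)/(246.4548−137.8476)=1.0000; B=V−Δ·S=-72.0811
Node (1,0) S=99.0000: V=(p*·44.7389+(1−p*)·-6.7411)/1.11=34.0621; Δ=(44.7389−-6.7411)/(116.8200−65.3400)=1.0000; B=V−Δ·S=-64.9379
Node (1,1) S=177.0000: V=(p*·136.7789+(1−p*)·44.7389)/1.11=112.0621; Δ=(136.7789−44.7389)/(208.8600−116.8200)=1.0000; B=V−Δ·S=-64.9379
Node (0,0) S=150.0000: V=(p*·112.0621+(1−p*)·34.0621)/1.11=91.4974; Δ=(112.0621−34.0621)/(177.0000−99.0000)=1.0000; B=V−Δ·S=-58.5026
Root portfolio cost Δ·150+B reproduces V0=91.4974.

(0,0): Delta=1.0000 Bond=-58.5026
(1,0): Delta=1.0000 Bond=-64.9379
(1,1): Delta=1.0000 Bond=-64.9379
(2,0): Delta=1.0000 Bond=-72.0811
(2,1): Delta=1.0000 Bond=-72.0811
(2,2): Delta=1.0000 Bond=-72.0811
V0=91.4974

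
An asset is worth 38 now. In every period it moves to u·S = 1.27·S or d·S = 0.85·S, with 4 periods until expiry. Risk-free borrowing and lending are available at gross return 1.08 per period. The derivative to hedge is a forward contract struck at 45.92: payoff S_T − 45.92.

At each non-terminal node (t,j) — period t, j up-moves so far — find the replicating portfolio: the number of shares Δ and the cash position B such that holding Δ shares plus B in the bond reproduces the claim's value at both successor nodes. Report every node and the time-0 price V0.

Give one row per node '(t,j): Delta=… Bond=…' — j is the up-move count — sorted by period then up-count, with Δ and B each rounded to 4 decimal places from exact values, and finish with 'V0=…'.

(0,0): Delta=1.0000 Bond=-33.7526
(1,0): Delta=1.0000 Bond=-36.4528
(1,1): Delta=1.0000 Bond=-36.4528
(2,0): Delta=1.0000 Bond=-39.3690
(2,1): Delta=1.0000 Bond=-39.3690
(2,2): Delta=1.0000 Bond=-39.3690
(3,0): Delta=1.0000 Bond=-42.5185
(3,1): Delta=1.0000 Bond=-42.5185
(3,2): Delta=1.0000 Bond=-42.5185
(3,3): Delta=1.0000 Bond=-42.5185
V0=4.2474

No-arbitrage ⇒ martingale measure with p* = (R−d)/(u−d) = 0.5476.
Payoff layer (t=4): V(4,0)=-26.0838, V(4,1)=-16.2823, V(4,2)=-1.6378, V(4,3)=20.2428, V(4,4)=52.9350
Node (3,0) S=23.3367: V=(p*·-16.2823+(1−p*)·-26.0838)/1.08=-19.1818; Δ=(-16.2823−-26.0838)/(29.6377−19.8362)=1.0000; B=V−Δ·S=-42.5185
Node (3,1) S=34.8678: V=(p*·-1.6378+(1−p*)·-16.2823)/1.08=-7.6507; Δ=(-1.6378−-16.2823)/(44.2822−29.6377)=1.0000; B=V−Δ·S=-42.5185
Node (3,2) S=52.0967: V=(p*·20.2428+(1−p*)·-1.6378)/1.08=9.5782; Δ=(20.2428−-1.6378)/(66.1628−44.2822)=1.0000; B=V−Δ·S=-42.5185
Node (3,3) S=77.8386: V=(p*·52.9350+(1−p*)·20.2428)/1.08=35.3200; Δ=(52.9350−20.2428)/(98.8550−66.1628)=1.0000; B=V−Δ·S=-42.5185
Node (2,0) S=27.4550: V=(p*·-7.6507+(1−p*)·-19.1818)/1.08=-11.9140; Δ=(-7.6507−-19.1818)/(34.8678−23.3367)=1.0000; B=V−Δ·S=-39.3690
Node (2,1) S=41.0210: V=(p*·9.5782+(1−p*)·-7.6507)/1.08=1.6520; Δ=(9.5782−-7.6507)/(52.0967−34.8678)=1.0000; B=V−Δ·S=-39.3690
Node (2,2) S=61.2902: V=(p*·35.3200+(1−p*)·9.5782)/1.08=21.9212; Δ=(35.3200−9.5782)/(77.8386−52.0967)=1.0000; B=V−Δ·S=-39.3690
Node (1,0) S=32.3000: V=(p*·1.6520+(1−p*)·-11.9140)/1.08=-4.1528; Δ=(1.6520−-11.9140)/(41.0210−27.4550)=1.0000; B=V−Δ·S=-36.4528
Node (1,1) S=48.2600: V=(p*·21.9212+(1−p*)·1.6520)/1.08=11.8072; Δ=(21.9212−1.6520)/(61.2902−41.0210)=1.0000; B=V−Δ·S=-36.4528
Node (0,0) S=38.0000: V=(p*·11.8072+(1−p*)·-4.1528)/1.08=4.2474; Δ=(11.8072−-4.1528)/(48.2600−32.3000)=1.0000; B=V−Δ·S=-33.7526
Check: Δ(0,0)·S0 + B(0,0) = 4.2474 = V0.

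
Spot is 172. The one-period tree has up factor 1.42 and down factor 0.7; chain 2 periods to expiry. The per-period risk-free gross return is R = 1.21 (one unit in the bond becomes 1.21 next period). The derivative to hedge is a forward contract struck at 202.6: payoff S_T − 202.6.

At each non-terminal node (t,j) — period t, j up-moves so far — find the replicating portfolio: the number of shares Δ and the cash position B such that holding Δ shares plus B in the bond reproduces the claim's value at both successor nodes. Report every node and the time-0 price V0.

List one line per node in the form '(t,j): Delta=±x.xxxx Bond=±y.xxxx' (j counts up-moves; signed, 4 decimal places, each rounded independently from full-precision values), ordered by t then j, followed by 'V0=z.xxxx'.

Under the risk-neutral measure, an up-move has probability p* = (R−d)/(u−d) = 0.7083 and values discount at R = 1.21.
Terminal payoffs: V(2,0)=-118.3200, V(2,1)=-31.6320, V(2,2)=144.2208
Node (1,0) S=120.4000: V=(p*·-31.6320+(1−p*)·-118.3200)/1.21=-47.0380; Δ=(-31.6320−-118.3200)/(170.9680−84.2800)=1.0000; B=V−Δ·S=-167.4380
Node (1,1) S=244.2400: V=(p*·144.2208+(1−p*)·-31.6320)/1.21=76.8020; Δ=(144.2208−-31.6320)/(346.8208−170.9680)=1.0000; B=V−Δ·S=-167.4380
Node (0,0) S=172.0000: V=(p*·76.8020+(1−p*)·-47.0380)/1.21=33.6215; Δ=(76.8020−-47.0380)/(244.2400−120.4000)=1.0000; B=V−Δ·S=-138.3785
Self-financing check: at every node Δ·S+B equals the discounted successor values.

(0,0): Delta=1.0000 Bond=-138.3785
(1,0): Delta=1.0000 Bond=-167.4380
(1,1): Delta=1.0000 Bond=-167.4380
V0=33.6215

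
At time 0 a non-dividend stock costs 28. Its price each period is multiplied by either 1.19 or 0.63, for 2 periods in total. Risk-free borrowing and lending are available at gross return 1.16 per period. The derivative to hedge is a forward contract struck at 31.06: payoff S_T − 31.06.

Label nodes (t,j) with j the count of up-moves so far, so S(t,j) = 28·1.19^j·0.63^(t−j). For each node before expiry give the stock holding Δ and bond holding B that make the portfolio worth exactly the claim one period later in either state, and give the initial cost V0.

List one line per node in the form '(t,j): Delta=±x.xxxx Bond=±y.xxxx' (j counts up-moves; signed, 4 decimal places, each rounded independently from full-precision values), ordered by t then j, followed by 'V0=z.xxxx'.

(0,0): Delta=1.0000 Bond=-23.0826
(1,0): Delta=1.0000 Bond=-26.7759
(1,1): Delta=1.0000 Bond=-26.7759
V0=4.9174

Under the risk-neutral measure, an up-move has probability p* = (R−d)/(u−d) = 0.9464 and values discount at R = 1.16.
Terminal payoffs: V(2,0)=-19.9468, V(2,1)=-10.0684, V(2,2)=8.5908
  t=1,j=0: stock 17.6400 → up 20.9916 (V=-10.0684), down 11.1132 (V=-19.9468). Price -9.1359; hedge Δ=1.0000, bond B=-26.7759.
  t=1,j=1: stock 33.3200 → up 39.6508 (V=8.5908), down 20.9916 (V=-10.0684). Price 6.5441; hedge Δ=1.0000, bond B=-26.7759.
  t=0,j=0: stock 28.0000 → up 33.3200 (V=6.5441), down 17.6400 (V=-9.1359). Price 4.9174; hedge Δ=1.0000, bond B=-23.0826.
Self-financing check: at every node Δ·S+B equals the discounted successor values.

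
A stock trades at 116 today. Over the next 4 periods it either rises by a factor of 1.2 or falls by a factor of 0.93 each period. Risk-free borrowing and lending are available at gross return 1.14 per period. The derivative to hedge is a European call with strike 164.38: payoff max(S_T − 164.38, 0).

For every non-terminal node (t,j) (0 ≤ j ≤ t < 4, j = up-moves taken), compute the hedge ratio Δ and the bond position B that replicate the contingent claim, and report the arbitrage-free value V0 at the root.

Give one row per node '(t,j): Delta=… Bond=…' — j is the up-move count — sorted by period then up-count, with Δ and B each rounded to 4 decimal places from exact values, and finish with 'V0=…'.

(0,0): Delta=0.7403 Bond=-63.9171
(1,0): Delta=0.3522 Bond=-30.9928
(1,1): Delta=0.8262 Bond=-84.8292
(2,0): Delta=0.0000 Bond=0.0000
(2,1): Delta=0.4301 Bond=-45.4266
(2,2): Delta=0.9140 Bond=-111.3563
(3,0): Delta=0.0000 Bond=0.0000
(3,1): Delta=0.0000 Bond=0.0000
(3,2): Delta=0.5254 Bond=-66.5824
(3,3): Delta=1.0000 Bond=-144.1930
V0=21.9580

Since d<R<u, set p* = (R−d)/(u−d) = 0.7778; price each node as the discounted p*-expectation of its children.
Payoff layer (t=4): V(4,0)=0.0000, V(4,1)=0.0000, V(4,2)=0.0000, V(4,3)=22.0366, V(4,4)=76.1576
  t=3,j=0: stock 93.3054 → up 111.9665 (V=0.0000), down 86.7740 (V=0.0000). Price 0.0000; hedge Δ=0.0000, bond B=0.0000.
  t=3,j=1: stock 120.3941 → up 144.4729 (V=0.0000), down 111.9665 (V=0.0000). Price 0.0000; hedge Δ=0.0000, bond B=0.0000.
  t=3,j=2: stock 155.3472 → up 186.4166 (V=22.0366), down 144.4729 (V=0.0000). Price 15.0347; hedge Δ=0.5254, bond B=-66.5824.
  t=3,j=3: stock 200.4480 → up 240.5376 (V=76.1576), down 186.4166 (V=22.0366). Price 56.2550; hedge Δ=1.0000, bond B=-144.1930.
  t=2,j=0: stock 100.3284 → up 120.3941 (V=0.0000), down 93.3054 (V=0.0000). Price 0.0000; hedge Δ=0.0000, bond B=0.0000.
  t=2,j=1: stock 129.4560 → up 155.3472 (V=15.0347), down 120.3941 (V=0.0000). Price 10.2576; hedge Δ=0.4301, bond B=-45.4266.
  t=2,j=2: stock 167.0400 → up 200.4480 (V=56.2550), down 155.3472 (V=15.0347). Price 41.3114; hedge Δ=0.9140, bond B=-111.3563.
  t=1,j=0: stock 107.8800 → up 129.4560 (V=10.2576), down 100.3284 (V=0.0000). Price 6.9984; hedge Δ=0.3522, bond B=-30.9928.
  t=1,j=1: stock 139.2000 → up 167.0400 (V=41.3114), down 129.4560 (V=10.2576). Price 30.1847; hedge Δ=0.8262, bond B=-84.8292.
  t=0,j=0: stock 116.0000 → up 139.2000 (V=30.1847), down 107.8800 (V=6.9984). Price 21.9580; hedge Δ=0.7403, bond B=-63.9171.
Self-financing check: at every node Δ·S+B equals the discounted successor values.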